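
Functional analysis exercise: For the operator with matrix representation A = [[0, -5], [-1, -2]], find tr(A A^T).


trace(A * A^T) = sum of squares of all entries
= 0^2 + (-5)^2 + (-1)^2 + (-2)^2
= 0 + 25 + 1 + 4
= 30

30


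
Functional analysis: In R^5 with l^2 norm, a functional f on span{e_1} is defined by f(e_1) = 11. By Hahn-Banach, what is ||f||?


The norm of f is given by ||f|| = sup_{||x||=1} |f(x)|.
On span{e_1}, ||e_1|| = 1, so ||f|| = |f(e_1)| / ||e_1||
= |11| / 1 = 11.0000

11.0000


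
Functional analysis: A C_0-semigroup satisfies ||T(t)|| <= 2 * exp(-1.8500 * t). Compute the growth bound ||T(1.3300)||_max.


||T(1.3300)|| <= 2 * exp(-1.8500 * 1.3300)
= 2 * exp(-2.4605)
= 2 * 0.0854
= 0.1708

0.1708


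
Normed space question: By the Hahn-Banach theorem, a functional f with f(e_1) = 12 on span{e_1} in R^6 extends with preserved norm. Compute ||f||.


The norm of f is given by ||f|| = sup_{||x||=1} |f(x)|.
On span{e_1}, ||e_1|| = 1, so ||f|| = |f(e_1)| / ||e_1||
= |12| / 1 = 12.0000

12.0000


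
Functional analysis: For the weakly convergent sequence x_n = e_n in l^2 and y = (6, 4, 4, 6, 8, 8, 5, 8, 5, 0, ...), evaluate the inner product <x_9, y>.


x_9 = e_9 is the standard basis vector with 1 in position 9.
<x_9, y> = y_9 = 5
As n -> infinity, <x_n, y> -> 0, confirming weak convergence of (x_n) to 0.

5


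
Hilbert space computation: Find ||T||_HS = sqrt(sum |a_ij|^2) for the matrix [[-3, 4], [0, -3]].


The Hilbert-Schmidt norm is sqrt(sum of squares of all entries).
Sum of squares = (-3)^2 + 4^2 + 0^2 + (-3)^2
= 9 + 16 + 0 + 9 = 34
||T||_HS = sqrt(34) = 5.8310

5.8310


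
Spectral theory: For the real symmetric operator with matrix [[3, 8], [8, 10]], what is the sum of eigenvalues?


For a self-adjoint (symmetric) matrix, the eigenvalues are real.
The sum of eigenvalues equals the trace of the matrix.
trace = 3 + 10 = 13

13


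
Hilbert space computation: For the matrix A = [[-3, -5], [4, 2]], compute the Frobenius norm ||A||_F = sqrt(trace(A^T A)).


||A||_F^2 = sum a_ij^2
= (-3)^2 + (-5)^2 + 4^2 + 2^2
= 9 + 25 + 16 + 4 = 54
||A||_F = sqrt(54) = 7.3485

7.3485


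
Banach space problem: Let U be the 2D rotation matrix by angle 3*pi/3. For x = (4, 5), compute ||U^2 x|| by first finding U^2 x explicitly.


U is a rotation by theta = 3*pi/3
U^2 = rotation by 2*theta = 6*pi/3 = 0*pi/3 (mod 2*pi)
cos(0*pi/3) = 1.0000, sin(0*pi/3) = 0.0000
U^2 x = (1.0000 * 4 - 0.0000 * 5, 0.0000 * 4 + 1.0000 * 5)
= (4.0000, 5.0000)
||U^2 x|| = sqrt(4.0000^2 + 5.0000^2) = sqrt(41.0000) = 6.4031

6.4031


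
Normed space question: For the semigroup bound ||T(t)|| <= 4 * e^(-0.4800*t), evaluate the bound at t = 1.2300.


||T(1.2300)|| <= 4 * exp(-0.4800 * 1.2300)
= 4 * exp(-0.5904)
= 4 * 0.5541
= 2.2164

2.2164


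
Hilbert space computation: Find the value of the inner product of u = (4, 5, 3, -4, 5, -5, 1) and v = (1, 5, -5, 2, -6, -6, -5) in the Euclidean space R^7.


Computing the standard inner product <u, v> = sum u_i * v_i
= 4*1 + 5*5 + 3*-5 + -4*2 + 5*-6 + -5*-6 + 1*-5
= 4 + 25 + -15 + -8 + -30 + 30 + -5
= 1

1


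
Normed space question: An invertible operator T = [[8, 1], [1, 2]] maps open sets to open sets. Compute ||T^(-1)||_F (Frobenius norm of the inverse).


det(T) = 8*2 - 1*1 = 15
T^(-1) = (1/15) * [[2, -1], [-1, 8]] = [[0.1333, -0.0667], [-0.0667, 0.5333]]
||T^(-1)||_F^2 = 0.1333^2 + (-0.0667)^2 + (-0.0667)^2 + 0.5333^2 = 0.3111
||T^(-1)||_F = sqrt(0.3111) = 0.5578

0.5578


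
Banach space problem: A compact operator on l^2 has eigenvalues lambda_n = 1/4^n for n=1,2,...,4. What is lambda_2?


The eigenvalue formula gives lambda_2 = 1/4^2
= 1/16
= 0.0625

0.0625


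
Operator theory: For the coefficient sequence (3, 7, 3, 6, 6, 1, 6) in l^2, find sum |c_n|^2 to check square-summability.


sum |c_n|^2 = 3^2 + 7^2 + 3^2 + 6^2 + 6^2 + 1^2 + 6^2
= 9 + 49 + 9 + 36 + 36 + 1 + 36
= 176

176


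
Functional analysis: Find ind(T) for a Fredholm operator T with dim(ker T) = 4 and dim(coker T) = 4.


The Fredholm index is defined as ind(T) = dim(ker T) - dim(coker T)
= 4 - 4
= 0

0


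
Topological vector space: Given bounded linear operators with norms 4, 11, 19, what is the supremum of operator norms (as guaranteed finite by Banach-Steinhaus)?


By the Uniform Boundedness Principle, the supremum of norms is finite.
sup_k ||T_k|| = max(4, 11, 19) = 19

19


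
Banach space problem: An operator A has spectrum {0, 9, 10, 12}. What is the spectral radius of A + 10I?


Spectrum of A + 10I = {10, 19, 20, 22}
Spectral radius = max |lambda| over the shifted spectrum
= max(10, 19, 20, 22) = 22

22


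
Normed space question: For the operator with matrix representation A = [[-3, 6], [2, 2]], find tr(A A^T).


trace(A * A^T) = sum of squares of all entries
= (-3)^2 + 6^2 + 2^2 + 2^2
= 9 + 36 + 4 + 4
= 53

53


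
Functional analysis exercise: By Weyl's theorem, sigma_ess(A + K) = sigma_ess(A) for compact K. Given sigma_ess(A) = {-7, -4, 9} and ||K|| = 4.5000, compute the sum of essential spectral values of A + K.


By Weyl's theorem, the essential spectrum is invariant under compact perturbations.
sigma_ess(A + K) = sigma_ess(A) = {-7, -4, 9}
Sum = -7 + -4 + 9 = -2

-2


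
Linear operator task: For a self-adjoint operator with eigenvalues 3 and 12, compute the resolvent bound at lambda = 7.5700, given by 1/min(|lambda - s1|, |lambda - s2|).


dist(7.5700, {3, 12}) = min(|7.5700 - 3|, |7.5700 - 12|)
= min(4.5700, 4.4300) = 4.4300
Resolvent bound = 1/4.4300 = 0.2257

0.2257


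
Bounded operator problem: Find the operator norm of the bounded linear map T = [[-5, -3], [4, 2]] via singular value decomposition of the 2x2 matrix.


A^T A = [[41, 23], [23, 13]]
trace(A^T A) = 54, det(A^T A) = 4
discriminant = 54^2 - 4*4 = 2900
Largest eigenvalue of A^T A = (trace + sqrt(disc))/2 = 53.9258
||T|| = sqrt(53.9258) = 7.3434

7.3434


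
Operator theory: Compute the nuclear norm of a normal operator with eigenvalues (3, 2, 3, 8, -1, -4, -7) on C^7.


For a normal operator, singular values equal |eigenvalues|.
Trace norm = sum |lambda_i| = 3 + 2 + 3 + 8 + 1 + 4 + 7
= 28

28


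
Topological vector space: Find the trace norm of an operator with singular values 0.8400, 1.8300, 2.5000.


The nuclear norm is the sum of all singular values.
||T||_1 = 0.8400 + 1.8300 + 2.5000
= 5.1700

5.1700


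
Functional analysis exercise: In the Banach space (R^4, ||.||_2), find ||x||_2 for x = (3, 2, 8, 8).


The l^2 norm = (sum |x_i|^2)^(1/2)
Sum of 2th powers = 9 + 4 + 64 + 64 = 141
||x||_2 = (141)^(1/2) = 11.8743

11.8743


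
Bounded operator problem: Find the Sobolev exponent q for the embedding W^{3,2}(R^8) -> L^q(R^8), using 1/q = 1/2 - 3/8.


Using the Sobolev embedding formula: 1/q = 1/p - k/n
1/q = 1/2 - 3/8 = 1/8
q = 1/(1/8) = 8

8.0000


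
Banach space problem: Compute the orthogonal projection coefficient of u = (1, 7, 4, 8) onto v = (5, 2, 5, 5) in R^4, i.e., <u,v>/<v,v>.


Computing <u,v> = 1*5 + 7*2 + 4*5 + 8*5 = 79
Computing <v,v> = 5^2 + 2^2 + 5^2 + 5^2 = 79
Projection coefficient = 79/79 = 1.0000

1.0000


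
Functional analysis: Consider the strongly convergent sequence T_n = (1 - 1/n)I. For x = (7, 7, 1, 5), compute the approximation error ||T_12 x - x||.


T_12 x - x = (1 - 1/12)x - x = -x/12
||x|| = sqrt(124) = 11.1355
||T_12 x - x|| = ||x||/12 = 11.1355/12 = 0.9280

0.9280


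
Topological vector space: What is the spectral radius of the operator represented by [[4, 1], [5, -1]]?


For a 2x2 matrix, eigenvalues satisfy lambda^2 - (trace)*lambda + det = 0
trace = 4 + -1 = 3
det = 4*-1 - 1*5 = -9
discriminant = 3^2 - 4*(-9) = 45
spectral radius = max |eigenvalue| = 4.8541

4.8541


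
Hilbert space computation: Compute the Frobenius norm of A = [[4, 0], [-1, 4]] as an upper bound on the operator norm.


||A||_F^2 = sum a_ij^2
= 4^2 + 0^2 + (-1)^2 + 4^2
= 16 + 0 + 1 + 16 = 33
||A||_F = sqrt(33) = 5.7446

5.7446


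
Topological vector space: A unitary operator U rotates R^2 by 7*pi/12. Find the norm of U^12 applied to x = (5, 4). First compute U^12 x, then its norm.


U is a rotation by theta = 7*pi/12
U^12 = rotation by 12*theta = 84*pi/12 = 12*pi/12 (mod 2*pi)
cos(12*pi/12) = -1.0000, sin(12*pi/12) = 0.0000
U^12 x = (-1.0000 * 5 - 0.0000 * 4, 0.0000 * 5 + -1.0000 * 4)
= (-5.0000, -4.0000)
||U^12 x|| = sqrt((-5.0000)^2 + (-4.0000)^2) = sqrt(41.0000) = 6.4031

6.4031


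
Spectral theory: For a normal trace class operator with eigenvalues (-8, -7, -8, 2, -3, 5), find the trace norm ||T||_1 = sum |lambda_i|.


For a normal operator, singular values equal |eigenvalues|.
Trace norm = sum |lambda_i| = 8 + 7 + 8 + 2 + 3 + 5
= 33

33


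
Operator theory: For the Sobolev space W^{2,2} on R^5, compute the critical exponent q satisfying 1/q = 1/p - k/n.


Using the Sobolev embedding formula: 1/q = 1/p - k/n
1/q = 1/2 - 2/5 = 1/10
q = 1/(1/10) = 10

10.0000


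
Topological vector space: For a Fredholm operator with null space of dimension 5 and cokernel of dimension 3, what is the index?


The Fredholm index is defined as ind(T) = dim(ker T) - dim(coker T)
= 5 - 3
= 2

2


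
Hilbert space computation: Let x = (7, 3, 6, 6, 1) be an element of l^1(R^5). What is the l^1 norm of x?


The l^1 norm equals the sum of absolute values of all components.
||x||_1 = 7 + 3 + 6 + 6 + 1
= 23

23.0000


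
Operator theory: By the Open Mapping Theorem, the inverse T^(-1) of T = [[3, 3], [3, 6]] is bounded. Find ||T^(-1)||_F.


det(T) = 3*6 - 3*3 = 9
T^(-1) = (1/9) * [[6, -3], [-3, 3]] = [[0.6667, -0.3333], [-0.3333, 0.3333]]
||T^(-1)||_F^2 = 0.6667^2 + (-0.3333)^2 + (-0.3333)^2 + 0.3333^2 = 0.7778
||T^(-1)||_F = sqrt(0.7778) = 0.8819

0.8819


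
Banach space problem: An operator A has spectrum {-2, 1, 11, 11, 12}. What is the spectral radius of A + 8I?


Spectrum of A + 8I = {6, 9, 19, 19, 20}
Spectral radius = max |lambda| over the shifted spectrum
= max(6, 9, 19, 19, 20) = 20

20


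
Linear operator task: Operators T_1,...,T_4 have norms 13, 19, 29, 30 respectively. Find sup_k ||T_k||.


By the Uniform Boundedness Principle, the supremum of norms is finite.
sup_k ||T_k|| = max(13, 19, 29, 30) = 30

30


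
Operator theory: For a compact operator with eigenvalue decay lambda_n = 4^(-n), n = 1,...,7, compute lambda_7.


The eigenvalue formula gives lambda_7 = 1/4^7
= 1/16384
= 6.1035e-05

6.1035e-05


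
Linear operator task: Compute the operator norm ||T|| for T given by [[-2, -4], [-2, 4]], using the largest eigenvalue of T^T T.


A^T A = [[8, 0], [0, 32]]
trace(A^T A) = 40, det(A^T A) = 256
discriminant = 40^2 - 4*256 = 576
Largest eigenvalue of A^T A = (trace + sqrt(disc))/2 = 32.0000
||T|| = sqrt(32.0000) = 5.6569

5.6569


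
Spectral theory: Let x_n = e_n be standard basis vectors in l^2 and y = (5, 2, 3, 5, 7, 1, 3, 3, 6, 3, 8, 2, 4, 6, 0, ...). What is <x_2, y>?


x_2 = e_2 is the standard basis vector with 1 in position 2.
<x_2, y> = y_2 = 2
As n -> infinity, <x_n, y> -> 0, confirming weak convergence of (x_n) to 0.

2


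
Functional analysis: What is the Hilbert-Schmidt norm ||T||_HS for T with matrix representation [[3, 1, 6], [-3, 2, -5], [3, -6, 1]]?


The Hilbert-Schmidt norm is sqrt(sum of squares of all entries).
Sum of squares = 3^2 + 1^2 + 6^2 + (-3)^2 + 2^2 + (-5)^2 + 3^2 + (-6)^2 + 1^2
= 9 + 1 + 36 + 9 + 4 + 25 + 9 + 36 + 1 = 130
||T||_HS = sqrt(130) = 11.4018

11.4018


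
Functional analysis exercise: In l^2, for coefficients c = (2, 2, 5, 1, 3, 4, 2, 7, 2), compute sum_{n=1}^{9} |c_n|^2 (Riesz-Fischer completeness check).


sum |c_n|^2 = 2^2 + 2^2 + 5^2 + 1^2 + 3^2 + 4^2 + 2^2 + 7^2 + 2^2
= 4 + 4 + 25 + 1 + 9 + 16 + 4 + 49 + 4
= 116

116


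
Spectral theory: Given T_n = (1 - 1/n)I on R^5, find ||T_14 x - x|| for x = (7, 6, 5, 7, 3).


T_14 x - x = (1 - 1/14)x - x = -x/14
||x|| = sqrt(168) = 12.9615
||T_14 x - x|| = ||x||/14 = 12.9615/14 = 0.9258

0.9258


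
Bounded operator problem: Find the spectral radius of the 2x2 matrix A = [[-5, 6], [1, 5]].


For a 2x2 matrix, eigenvalues satisfy lambda^2 - (trace)*lambda + det = 0
trace = -5 + 5 = 0
det = -5*5 - 6*1 = -31
discriminant = 0^2 - 4*(-31) = 124
spectral radius = max |eigenvalue| = 5.5678

5.5678


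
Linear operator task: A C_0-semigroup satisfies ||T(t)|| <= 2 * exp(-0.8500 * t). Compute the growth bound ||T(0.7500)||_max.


||T(0.7500)|| <= 2 * exp(-0.8500 * 0.7500)
= 2 * exp(-0.6375)
= 2 * 0.5286
= 1.0572

1.0572


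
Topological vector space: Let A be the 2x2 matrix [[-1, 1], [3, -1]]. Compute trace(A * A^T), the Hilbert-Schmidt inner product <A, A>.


trace(A * A^T) = sum of squares of all entries
= (-1)^2 + 1^2 + 3^2 + (-1)^2
= 1 + 1 + 9 + 1
= 12

12


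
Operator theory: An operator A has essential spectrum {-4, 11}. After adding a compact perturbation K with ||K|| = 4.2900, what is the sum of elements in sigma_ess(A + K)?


By Weyl's theorem, the essential spectrum is invariant under compact perturbations.
sigma_ess(A + K) = sigma_ess(A) = {-4, 11}
Sum = -4 + 11 = 7

7


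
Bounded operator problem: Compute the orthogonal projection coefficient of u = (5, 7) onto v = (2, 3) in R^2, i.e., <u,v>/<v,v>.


Computing <u,v> = 5*2 + 7*3 = 31
Computing <v,v> = 2^2 + 3^2 = 13
Projection coefficient = 31/13 = 2.3846

2.3846


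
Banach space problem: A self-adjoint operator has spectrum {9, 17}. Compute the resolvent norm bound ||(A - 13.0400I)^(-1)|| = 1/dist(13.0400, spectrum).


dist(13.0400, {9, 17}) = min(|13.0400 - 9|, |13.0400 - 17|)
= min(4.0400, 3.9600) = 3.9600
Resolvent bound = 1/3.9600 = 0.2525

0.2525


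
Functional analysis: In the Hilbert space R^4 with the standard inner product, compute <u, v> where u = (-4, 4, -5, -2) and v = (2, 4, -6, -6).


Computing the standard inner product <u, v> = sum u_i * v_i
= -4*2 + 4*4 + -5*-6 + -2*-6
= -8 + 16 + 30 + 12
= 50

50


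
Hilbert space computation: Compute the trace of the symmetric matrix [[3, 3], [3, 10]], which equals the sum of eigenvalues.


For a self-adjoint (symmetric) matrix, the eigenvalues are real.
The sum of eigenvalues equals the trace of the matrix.
trace = 3 + 10 = 13

13


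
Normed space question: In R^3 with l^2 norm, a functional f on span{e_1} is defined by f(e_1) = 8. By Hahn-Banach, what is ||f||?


The norm of f is given by ||f|| = sup_{||x||=1} |f(x)|.
On span{e_1}, ||e_1|| = 1, so ||f|| = |f(e_1)| / ||e_1||
= |8| / 1 = 8.0000

8.0000


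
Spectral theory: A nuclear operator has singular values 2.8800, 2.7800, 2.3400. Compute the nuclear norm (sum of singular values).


The nuclear norm is the sum of all singular values.
||T||_1 = 2.8800 + 2.7800 + 2.3400
= 8.0000

8.0000


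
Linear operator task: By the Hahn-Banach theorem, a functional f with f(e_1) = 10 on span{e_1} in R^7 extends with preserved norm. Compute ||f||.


The norm of f is given by ||f|| = sup_{||x||=1} |f(x)|.
On span{e_1}, ||e_1|| = 1, so ||f|| = |f(e_1)| / ||e_1||
= |10| / 1 = 10.0000

10.0000


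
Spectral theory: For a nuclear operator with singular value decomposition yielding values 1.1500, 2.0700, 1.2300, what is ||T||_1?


The nuclear norm is the sum of all singular values.
||T||_1 = 1.1500 + 2.0700 + 1.2300
= 4.4500

4.4500


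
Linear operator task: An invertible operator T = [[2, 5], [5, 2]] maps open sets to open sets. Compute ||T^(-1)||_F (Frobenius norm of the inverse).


det(T) = 2*2 - 5*5 = -21
T^(-1) = (1/-21) * [[2, -5], [-5, 2]] = [[-0.0952, 0.2381], [0.2381, -0.0952]]
||T^(-1)||_F^2 = (-0.0952)^2 + 0.2381^2 + 0.2381^2 + (-0.0952)^2 = 0.1315
||T^(-1)||_F = sqrt(0.1315) = 0.3627

0.3627


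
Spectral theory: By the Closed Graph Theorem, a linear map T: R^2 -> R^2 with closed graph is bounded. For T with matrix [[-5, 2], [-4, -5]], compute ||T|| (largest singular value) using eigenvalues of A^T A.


A^T A = [[41, 10], [10, 29]]
trace(A^T A) = 70, det(A^T A) = 1089
discriminant = 70^2 - 4*1089 = 544
Largest eigenvalue of A^T A = (trace + sqrt(disc))/2 = 46.6619
||T|| = sqrt(46.6619) = 6.8310

6.8310


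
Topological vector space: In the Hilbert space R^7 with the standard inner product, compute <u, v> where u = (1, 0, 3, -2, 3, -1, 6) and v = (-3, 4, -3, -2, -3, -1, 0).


Computing the standard inner product <u, v> = sum u_i * v_i
= 1*-3 + 0*4 + 3*-3 + -2*-2 + 3*-3 + -1*-1 + 6*0
= -3 + 0 + -9 + 4 + -9 + 1 + 0
= -16

-16


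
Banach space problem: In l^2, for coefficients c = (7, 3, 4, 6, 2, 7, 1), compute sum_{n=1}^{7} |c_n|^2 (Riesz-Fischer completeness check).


sum |c_n|^2 = 7^2 + 3^2 + 4^2 + 6^2 + 2^2 + 7^2 + 1^2
= 49 + 9 + 16 + 36 + 4 + 49 + 1
= 164

164


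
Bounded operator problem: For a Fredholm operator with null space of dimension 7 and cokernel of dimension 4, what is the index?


The Fredholm index is defined as ind(T) = dim(ker T) - dim(coker T)
= 7 - 4
= 3

3


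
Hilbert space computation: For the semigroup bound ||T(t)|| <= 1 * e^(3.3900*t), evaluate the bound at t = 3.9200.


||T(3.9200)|| <= 1 * exp(3.3900 * 3.9200)
= 1 * exp(13.2888)
= 1 * 590544.3396
= 590544.3396

590544.3396


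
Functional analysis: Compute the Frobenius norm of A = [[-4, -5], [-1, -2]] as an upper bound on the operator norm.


||A||_F^2 = sum a_ij^2
= (-4)^2 + (-5)^2 + (-1)^2 + (-2)^2
= 16 + 25 + 1 + 4 = 46
||A||_F = sqrt(46) = 6.7823

6.7823


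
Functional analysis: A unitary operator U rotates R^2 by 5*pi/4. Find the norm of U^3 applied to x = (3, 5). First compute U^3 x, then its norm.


U is a rotation by theta = 5*pi/4
U^3 = rotation by 3*theta = 15*pi/4 = 7*pi/4 (mod 2*pi)
cos(7*pi/4) = 0.7071, sin(7*pi/4) = -0.7071
U^3 x = (0.7071 * 3 - -0.7071 * 5, -0.7071 * 3 + 0.7071 * 5)
= (5.6569, 1.4142)
||U^3 x|| = sqrt(5.6569^2 + 1.4142^2) = sqrt(34.0000) = 5.8310

5.8310


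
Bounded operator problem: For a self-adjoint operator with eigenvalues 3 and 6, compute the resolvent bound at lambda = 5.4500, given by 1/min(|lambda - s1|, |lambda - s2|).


dist(5.4500, {3, 6}) = min(|5.4500 - 3|, |5.4500 - 6|)
= min(2.4500, 0.5500) = 0.5500
Resolvent bound = 1/0.5500 = 1.8182

1.8182


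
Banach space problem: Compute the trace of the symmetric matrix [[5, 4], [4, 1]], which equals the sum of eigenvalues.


For a self-adjoint (symmetric) matrix, the eigenvalues are real.
The sum of eigenvalues equals the trace of the matrix.
trace = 5 + 1 = 6

6


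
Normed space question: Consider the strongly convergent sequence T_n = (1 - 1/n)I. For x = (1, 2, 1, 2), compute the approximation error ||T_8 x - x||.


T_8 x - x = (1 - 1/8)x - x = -x/8
||x|| = sqrt(10) = 3.1623
||T_8 x - x|| = ||x||/8 = 3.1623/8 = 0.3953

0.3953


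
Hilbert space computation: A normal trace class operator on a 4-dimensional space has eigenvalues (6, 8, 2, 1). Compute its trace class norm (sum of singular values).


For a normal operator, singular values equal |eigenvalues|.
Trace norm = sum |lambda_i| = 6 + 8 + 2 + 1
= 17

17


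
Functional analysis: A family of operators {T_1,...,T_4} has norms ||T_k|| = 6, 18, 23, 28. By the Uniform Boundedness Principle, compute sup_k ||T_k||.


By the Uniform Boundedness Principle, the supremum of norms is finite.
sup_k ||T_k|| = max(6, 18, 23, 28) = 28

28


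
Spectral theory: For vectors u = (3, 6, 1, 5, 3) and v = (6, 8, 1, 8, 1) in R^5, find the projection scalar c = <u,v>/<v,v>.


Computing <u,v> = 3*6 + 6*8 + 1*1 + 5*8 + 3*1 = 110
Computing <v,v> = 6^2 + 8^2 + 1^2 + 8^2 + 1^2 = 166
Projection coefficient = 110/166 = 0.6627

0.6627


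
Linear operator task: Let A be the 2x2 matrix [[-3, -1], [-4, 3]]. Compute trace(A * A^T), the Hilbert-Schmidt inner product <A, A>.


trace(A * A^T) = sum of squares of all entries
= (-3)^2 + (-1)^2 + (-4)^2 + 3^2
= 9 + 1 + 16 + 9
= 35

35


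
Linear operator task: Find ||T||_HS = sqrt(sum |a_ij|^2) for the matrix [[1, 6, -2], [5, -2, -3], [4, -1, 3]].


The Hilbert-Schmidt norm is sqrt(sum of squares of all entries).
Sum of squares = 1^2 + 6^2 + (-2)^2 + 5^2 + (-2)^2 + (-3)^2 + 4^2 + (-1)^2 + 3^2
= 1 + 36 + 4 + 25 + 4 + 9 + 16 + 1 + 9 = 105
||T||_HS = sqrt(105) = 10.2470

10.2470


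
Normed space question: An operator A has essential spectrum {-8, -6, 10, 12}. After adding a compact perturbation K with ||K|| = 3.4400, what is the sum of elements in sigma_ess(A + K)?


By Weyl's theorem, the essential spectrum is invariant under compact perturbations.
sigma_ess(A + K) = sigma_ess(A) = {-8, -6, 10, 12}
Sum = -8 + -6 + 10 + 12 = 8

8


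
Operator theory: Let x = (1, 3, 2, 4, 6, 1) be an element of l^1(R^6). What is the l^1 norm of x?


The l^1 norm equals the sum of absolute values of all components.
||x||_1 = 1 + 3 + 2 + 4 + 6 + 1
= 17

17.0000


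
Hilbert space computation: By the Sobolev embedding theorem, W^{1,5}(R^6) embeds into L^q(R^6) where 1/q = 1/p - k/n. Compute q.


Using the Sobolev embedding formula: 1/q = 1/p - k/n
1/q = 1/5 - 1/6 = 1/30
q = 1/(1/30) = 30

30.0000


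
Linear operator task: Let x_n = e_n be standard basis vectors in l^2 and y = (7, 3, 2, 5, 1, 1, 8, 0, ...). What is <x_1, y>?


x_1 = e_1 is the standard basis vector with 1 in position 1.
<x_1, y> = y_1 = 7
As n -> infinity, <x_n, y> -> 0, confirming weak convergence of (x_n) to 0.

7


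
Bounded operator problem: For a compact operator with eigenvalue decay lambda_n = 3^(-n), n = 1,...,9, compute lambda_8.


The eigenvalue formula gives lambda_8 = 1/3^8
= 1/6561
= 1.5242e-04

1.5242e-04


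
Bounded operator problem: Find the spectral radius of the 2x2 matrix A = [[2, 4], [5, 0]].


For a 2x2 matrix, eigenvalues satisfy lambda^2 - (trace)*lambda + det = 0
trace = 2 + 0 = 2
det = 2*0 - 4*5 = -20
discriminant = 2^2 - 4*(-20) = 84
spectral radius = max |eigenvalue| = 5.5826

5.5826


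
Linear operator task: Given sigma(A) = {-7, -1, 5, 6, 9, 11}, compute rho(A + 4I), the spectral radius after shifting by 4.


Spectrum of A + 4I = {-3, 3, 9, 10, 13, 15}
Spectral radius = max |lambda| over the shifted spectrum
= max(3, 3, 9, 10, 13, 15) = 15

15


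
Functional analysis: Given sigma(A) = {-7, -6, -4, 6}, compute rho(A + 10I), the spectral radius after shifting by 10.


Spectrum of A + 10I = {3, 4, 6, 16}
Spectral radius = max |lambda| over the shifted spectrum
= max(3, 4, 6, 16) = 16

16


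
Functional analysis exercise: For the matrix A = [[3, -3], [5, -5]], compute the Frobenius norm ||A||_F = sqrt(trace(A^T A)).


||A||_F^2 = sum a_ij^2
= 3^2 + (-3)^2 + 5^2 + (-5)^2
= 9 + 9 + 25 + 25 = 68
||A||_F = sqrt(68) = 8.2462

8.2462


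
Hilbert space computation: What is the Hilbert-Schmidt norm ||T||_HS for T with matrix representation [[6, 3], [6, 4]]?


The Hilbert-Schmidt norm is sqrt(sum of squares of all entries).
Sum of squares = 6^2 + 3^2 + 6^2 + 4^2
= 36 + 9 + 36 + 16 = 97
||T||_HS = sqrt(97) = 9.8489

9.8489


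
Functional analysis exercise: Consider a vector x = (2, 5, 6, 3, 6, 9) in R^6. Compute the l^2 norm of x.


The l^2 norm = (sum |x_i|^2)^(1/2)
Sum of 2th powers = 4 + 25 + 36 + 9 + 36 + 81 = 191
||x||_2 = (191)^(1/2) = 13.8203

13.8203


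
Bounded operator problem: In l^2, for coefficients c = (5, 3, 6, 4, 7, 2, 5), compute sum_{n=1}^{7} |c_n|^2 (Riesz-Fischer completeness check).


sum |c_n|^2 = 5^2 + 3^2 + 6^2 + 4^2 + 7^2 + 2^2 + 5^2
= 25 + 9 + 36 + 16 + 49 + 4 + 25
= 164

164


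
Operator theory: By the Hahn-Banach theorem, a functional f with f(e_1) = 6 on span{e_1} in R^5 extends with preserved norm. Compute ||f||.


The norm of f is given by ||f|| = sup_{||x||=1} |f(x)|.
On span{e_1}, ||e_1|| = 1, so ||f|| = |f(e_1)| / ||e_1||
= |6| / 1 = 6.0000

6.0000


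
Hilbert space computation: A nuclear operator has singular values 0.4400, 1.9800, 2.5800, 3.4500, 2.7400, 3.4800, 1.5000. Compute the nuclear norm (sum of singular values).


The nuclear norm is the sum of all singular values.
||T||_1 = 0.4400 + 1.9800 + 2.5800 + 3.4500 + 2.7400 + 3.4800 + 1.5000
= 16.1700

16.1700


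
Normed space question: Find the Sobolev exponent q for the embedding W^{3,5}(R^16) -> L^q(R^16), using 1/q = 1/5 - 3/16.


Using the Sobolev embedding formula: 1/q = 1/p - k/n
1/q = 1/5 - 3/16 = 1/80
q = 1/(1/80) = 80

80.0000


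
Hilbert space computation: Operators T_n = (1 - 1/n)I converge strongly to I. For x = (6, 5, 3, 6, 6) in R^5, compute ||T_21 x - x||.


T_21 x - x = (1 - 1/21)x - x = -x/21
||x|| = sqrt(142) = 11.9164
||T_21 x - x|| = ||x||/21 = 11.9164/21 = 0.5674

0.5674


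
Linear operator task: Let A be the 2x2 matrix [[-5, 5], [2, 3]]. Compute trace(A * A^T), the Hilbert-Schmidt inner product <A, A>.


trace(A * A^T) = sum of squares of all entries
= (-5)^2 + 5^2 + 2^2 + 3^2
= 25 + 25 + 4 + 9
= 63

63


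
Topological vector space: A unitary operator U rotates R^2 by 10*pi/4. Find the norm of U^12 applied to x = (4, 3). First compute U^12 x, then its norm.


U is a rotation by theta = 10*pi/4
U^12 = rotation by 12*theta = 120*pi/4 = 0*pi/4 (mod 2*pi)
cos(0*pi/4) = 1.0000, sin(0*pi/4) = 0.0000
U^12 x = (1.0000 * 4 - 0.0000 * 3, 0.0000 * 4 + 1.0000 * 3)
= (4.0000, 3.0000)
||U^12 x|| = sqrt(4.0000^2 + 3.0000^2) = sqrt(25.0000) = 5.0000

5.0000


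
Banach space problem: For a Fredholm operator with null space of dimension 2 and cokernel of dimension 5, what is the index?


The Fredholm index is defined as ind(T) = dim(ker T) - dim(coker T)
= 2 - 5
= -3

-3


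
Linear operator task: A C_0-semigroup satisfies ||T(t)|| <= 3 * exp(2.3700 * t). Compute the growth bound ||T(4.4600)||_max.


||T(4.4600)|| <= 3 * exp(2.3700 * 4.4600)
= 3 * exp(10.5702)
= 3 * 38956.4642
= 116869.3927

116869.3927


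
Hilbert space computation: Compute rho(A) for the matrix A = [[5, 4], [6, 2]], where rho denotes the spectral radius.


For a 2x2 matrix, eigenvalues satisfy lambda^2 - (trace)*lambda + det = 0
trace = 5 + 2 = 7
det = 5*2 - 4*6 = -14
discriminant = 7^2 - 4*(-14) = 105
spectral radius = max |eigenvalue| = 8.6235

8.6235


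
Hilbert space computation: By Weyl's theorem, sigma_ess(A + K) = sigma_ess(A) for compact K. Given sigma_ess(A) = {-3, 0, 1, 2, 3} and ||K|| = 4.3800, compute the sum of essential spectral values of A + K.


By Weyl's theorem, the essential spectrum is invariant under compact perturbations.
sigma_ess(A + K) = sigma_ess(A) = {-3, 0, 1, 2, 3}
Sum = -3 + 0 + 1 + 2 + 3 = 3

3


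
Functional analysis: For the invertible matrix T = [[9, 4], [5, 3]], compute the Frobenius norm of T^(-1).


det(T) = 9*3 - 4*5 = 7
T^(-1) = (1/7) * [[3, -4], [-5, 9]] = [[0.4286, -0.5714], [-0.7143, 1.2857]]
||T^(-1)||_F^2 = 0.4286^2 + (-0.5714)^2 + (-0.7143)^2 + 1.2857^2 = 2.6735
||T^(-1)||_F = sqrt(2.6735) = 1.6351

1.6351


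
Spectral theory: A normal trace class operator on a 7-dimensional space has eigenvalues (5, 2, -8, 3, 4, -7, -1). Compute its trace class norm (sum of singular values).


For a normal operator, singular values equal |eigenvalues|.
Trace norm = sum |lambda_i| = 5 + 2 + 8 + 3 + 4 + 7 + 1
= 30

30


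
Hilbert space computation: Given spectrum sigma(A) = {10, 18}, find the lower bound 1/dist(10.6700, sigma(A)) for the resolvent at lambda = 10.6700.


dist(10.6700, {10, 18}) = min(|10.6700 - 10|, |10.6700 - 18|)
= min(0.6700, 7.3300) = 0.6700
Resolvent bound = 1/0.6700 = 1.4925

1.4925


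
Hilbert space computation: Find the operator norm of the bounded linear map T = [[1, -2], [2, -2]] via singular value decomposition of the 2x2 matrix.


A^T A = [[5, -6], [-6, 8]]
trace(A^T A) = 13, det(A^T A) = 4
discriminant = 13^2 - 4*4 = 153
Largest eigenvalue of A^T A = (trace + sqrt(disc))/2 = 12.6847
||T|| = sqrt(12.6847) = 3.5616

3.5616


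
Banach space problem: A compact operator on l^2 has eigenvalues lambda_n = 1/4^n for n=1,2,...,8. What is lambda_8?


The eigenvalue formula gives lambda_8 = 1/4^8
= 1/65536
= 1.5259e-05

1.5259e-05


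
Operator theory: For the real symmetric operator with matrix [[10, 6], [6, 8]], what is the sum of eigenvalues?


For a self-adjoint (symmetric) matrix, the eigenvalues are real.
The sum of eigenvalues equals the trace of the matrix.
trace = 10 + 8 = 18

18


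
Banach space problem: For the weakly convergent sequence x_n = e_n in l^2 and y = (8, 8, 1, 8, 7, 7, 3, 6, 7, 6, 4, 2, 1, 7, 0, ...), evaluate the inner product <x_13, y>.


x_13 = e_13 is the standard basis vector with 1 in position 13.
<x_13, y> = y_13 = 1
As n -> infinity, <x_n, y> -> 0, confirming weak convergence of (x_n) to 0.

1


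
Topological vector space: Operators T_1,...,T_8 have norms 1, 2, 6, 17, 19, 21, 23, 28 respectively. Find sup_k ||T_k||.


By the Uniform Boundedness Principle, the supremum of norms is finite.
sup_k ||T_k|| = max(1, 2, 6, 17, 19, 21, 23, 28) = 28

28


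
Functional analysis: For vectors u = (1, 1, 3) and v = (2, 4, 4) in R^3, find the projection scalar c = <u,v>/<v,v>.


Computing <u,v> = 1*2 + 1*4 + 3*4 = 18
Computing <v,v> = 2^2 + 4^2 + 4^2 = 36
Projection coefficient = 18/36 = 0.5000

0.5000


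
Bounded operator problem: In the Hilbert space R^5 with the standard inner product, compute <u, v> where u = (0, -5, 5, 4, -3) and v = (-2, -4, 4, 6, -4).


Computing the standard inner product <u, v> = sum u_i * v_i
= 0*-2 + -5*-4 + 5*4 + 4*6 + -3*-4
= 0 + 20 + 20 + 24 + 12
= 76

76


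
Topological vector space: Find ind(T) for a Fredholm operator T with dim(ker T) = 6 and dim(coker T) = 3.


The Fredholm index is defined as ind(T) = dim(ker T) - dim(coker T)
= 6 - 3
= 3

3


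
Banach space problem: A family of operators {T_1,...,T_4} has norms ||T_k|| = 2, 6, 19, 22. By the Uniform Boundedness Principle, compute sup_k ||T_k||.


By the Uniform Boundedness Principle, the supremum of norms is finite.
sup_k ||T_k|| = max(2, 6, 19, 22) = 22

22


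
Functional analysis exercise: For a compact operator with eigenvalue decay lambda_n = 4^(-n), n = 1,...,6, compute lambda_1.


The eigenvalue formula gives lambda_1 = 1/4^1
= 1/4
= 0.2500

0.2500


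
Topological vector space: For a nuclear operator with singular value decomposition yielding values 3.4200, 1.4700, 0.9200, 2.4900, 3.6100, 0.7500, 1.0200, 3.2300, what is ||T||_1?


The nuclear norm is the sum of all singular values.
||T||_1 = 3.4200 + 1.4700 + 0.9200 + 2.4900 + 3.6100 + 0.7500 + 1.0200 + 3.2300
= 16.9100

16.9100


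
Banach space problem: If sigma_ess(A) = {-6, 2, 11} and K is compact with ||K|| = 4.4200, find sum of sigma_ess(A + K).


By Weyl's theorem, the essential spectrum is invariant under compact perturbations.
sigma_ess(A + K) = sigma_ess(A) = {-6, 2, 11}
Sum = -6 + 2 + 11 = 7

7


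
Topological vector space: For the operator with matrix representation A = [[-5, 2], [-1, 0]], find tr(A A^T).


trace(A * A^T) = sum of squares of all entries
= (-5)^2 + 2^2 + (-1)^2 + 0^2
= 25 + 4 + 1 + 0
= 30

30


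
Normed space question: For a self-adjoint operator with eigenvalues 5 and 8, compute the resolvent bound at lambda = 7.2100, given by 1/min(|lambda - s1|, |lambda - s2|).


dist(7.2100, {5, 8}) = min(|7.2100 - 5|, |7.2100 - 8|)
= min(2.2100, 0.7900) = 0.7900
Resolvent bound = 1/0.7900 = 1.2658

1.2658


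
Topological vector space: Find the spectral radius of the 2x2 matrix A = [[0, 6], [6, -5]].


For a 2x2 matrix, eigenvalues satisfy lambda^2 - (trace)*lambda + det = 0
trace = 0 + -5 = -5
det = 0*-5 - 6*6 = -36
discriminant = (-5)^2 - 4*(-36) = 169
spectral radius = max |eigenvalue| = 9.0000

9.0000


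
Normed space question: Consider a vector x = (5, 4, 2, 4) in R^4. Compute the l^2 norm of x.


The l^2 norm = (sum |x_i|^2)^(1/2)
Sum of 2th powers = 25 + 16 + 4 + 16 = 61
||x||_2 = (61)^(1/2) = 7.8102

7.8102


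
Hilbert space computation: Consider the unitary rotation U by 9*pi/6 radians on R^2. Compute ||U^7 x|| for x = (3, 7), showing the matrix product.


U is a rotation by theta = 9*pi/6
U^7 = rotation by 7*theta = 63*pi/6 = 3*pi/6 (mod 2*pi)
cos(3*pi/6) = 0.0000, sin(3*pi/6) = 1.0000
U^7 x = (0.0000 * 3 - 1.0000 * 7, 1.0000 * 3 + 0.0000 * 7)
= (-7.0000, 3.0000)
||U^7 x|| = sqrt((-7.0000)^2 + 3.0000^2) = sqrt(58.0000) = 7.6158

7.6158


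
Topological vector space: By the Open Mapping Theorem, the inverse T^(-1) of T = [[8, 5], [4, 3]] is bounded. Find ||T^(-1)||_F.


det(T) = 8*3 - 5*4 = 4
T^(-1) = (1/4) * [[3, -5], [-4, 8]] = [[0.7500, -1.2500], [-1.0000, 2.0000]]
||T^(-1)||_F^2 = 0.7500^2 + (-1.2500)^2 + (-1.0000)^2 + 2.0000^2 = 7.1250
||T^(-1)||_F = sqrt(7.1250) = 2.6693

2.6693


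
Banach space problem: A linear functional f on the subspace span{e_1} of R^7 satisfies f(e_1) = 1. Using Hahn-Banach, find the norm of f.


The norm of f is given by ||f|| = sup_{||x||=1} |f(x)|.
On span{e_1}, ||e_1|| = 1, so ||f|| = |f(e_1)| / ||e_1||
= |1| / 1 = 1.0000

1.0000


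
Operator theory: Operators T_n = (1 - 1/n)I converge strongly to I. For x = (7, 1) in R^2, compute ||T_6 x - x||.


T_6 x - x = (1 - 1/6)x - x = -x/6
||x|| = sqrt(50) = 7.0711
||T_6 x - x|| = ||x||/6 = 7.0711/6 = 1.1785

1.1785


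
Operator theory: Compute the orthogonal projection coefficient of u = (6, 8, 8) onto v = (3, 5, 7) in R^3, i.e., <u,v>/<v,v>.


Computing <u,v> = 6*3 + 8*5 + 8*7 = 114
Computing <v,v> = 3^2 + 5^2 + 7^2 = 83
Projection coefficient = 114/83 = 1.3735

1.3735


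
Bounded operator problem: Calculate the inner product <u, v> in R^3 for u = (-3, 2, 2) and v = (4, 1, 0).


Computing the standard inner product <u, v> = sum u_i * v_i
= -3*4 + 2*1 + 2*0
= -12 + 2 + 0
= -10

-10


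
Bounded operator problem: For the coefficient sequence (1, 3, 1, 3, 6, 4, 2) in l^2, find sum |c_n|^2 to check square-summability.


sum |c_n|^2 = 1^2 + 3^2 + 1^2 + 3^2 + 6^2 + 4^2 + 2^2
= 1 + 9 + 1 + 9 + 36 + 16 + 4
= 76

76


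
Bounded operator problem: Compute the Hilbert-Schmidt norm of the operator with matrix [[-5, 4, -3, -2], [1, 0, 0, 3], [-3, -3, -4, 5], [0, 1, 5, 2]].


The Hilbert-Schmidt norm is sqrt(sum of squares of all entries).
Sum of squares = (-5)^2 + 4^2 + (-3)^2 + (-2)^2 + 1^2 + 0^2 + 0^2 + 3^2 + (-3)^2 + (-3)^2 + (-4)^2 + 5^2 + 0^2 + 1^2 + 5^2 + 2^2
= 25 + 16 + 9 + 4 + 1 + 0 + 0 + 9 + 9 + 9 + 16 + 25 + 0 + 1 + 25 + 4 = 153
||T||_HS = sqrt(153) = 12.3693

12.3693


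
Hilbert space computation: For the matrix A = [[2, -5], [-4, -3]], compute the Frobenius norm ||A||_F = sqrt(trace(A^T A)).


||A||_F^2 = sum a_ij^2
= 2^2 + (-5)^2 + (-4)^2 + (-3)^2
= 4 + 25 + 16 + 9 = 54
||A||_F = sqrt(54) = 7.3485

7.3485


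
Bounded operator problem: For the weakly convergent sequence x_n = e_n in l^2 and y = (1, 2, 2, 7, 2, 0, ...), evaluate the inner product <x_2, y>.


x_2 = e_2 is the standard basis vector with 1 in position 2.
<x_2, y> = y_2 = 2
As n -> infinity, <x_n, y> -> 0, confirming weak convergence of (x_n) to 0.

2


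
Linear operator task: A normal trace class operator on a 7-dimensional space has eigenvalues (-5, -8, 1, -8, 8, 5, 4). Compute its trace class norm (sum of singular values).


For a normal operator, singular values equal |eigenvalues|.
Trace norm = sum |lambda_i| = 5 + 8 + 1 + 8 + 8 + 5 + 4
= 39

39


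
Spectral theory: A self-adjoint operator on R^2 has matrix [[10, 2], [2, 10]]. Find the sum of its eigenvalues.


For a self-adjoint (symmetric) matrix, the eigenvalues are real.
The sum of eigenvalues equals the trace of the matrix.
trace = 10 + 10 = 20

20


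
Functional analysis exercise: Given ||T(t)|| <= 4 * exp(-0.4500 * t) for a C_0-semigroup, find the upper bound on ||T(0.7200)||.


||T(0.7200)|| <= 4 * exp(-0.4500 * 0.7200)
= 4 * exp(-0.3240)
= 4 * 0.7233
= 2.8930

2.8930


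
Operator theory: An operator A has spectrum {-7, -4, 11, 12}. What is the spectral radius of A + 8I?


Spectrum of A + 8I = {1, 4, 19, 20}
Spectral radius = max |lambda| over the shifted spectrum
= max(1, 4, 19, 20) = 20

20


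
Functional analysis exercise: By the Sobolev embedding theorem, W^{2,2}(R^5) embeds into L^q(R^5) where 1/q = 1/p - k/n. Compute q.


Using the Sobolev embedding formula: 1/q = 1/p - k/n
1/q = 1/2 - 2/5 = 1/10
q = 1/(1/10) = 10

10.0000


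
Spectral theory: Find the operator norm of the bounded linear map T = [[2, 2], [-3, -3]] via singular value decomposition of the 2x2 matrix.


A^T A = [[13, 13], [13, 13]]
trace(A^T A) = 26, det(A^T A) = 0
discriminant = 26^2 - 4*0 = 676
Largest eigenvalue of A^T A = (trace + sqrt(disc))/2 = 26.0000
||T|| = sqrt(26.0000) = 5.0990

5.0990


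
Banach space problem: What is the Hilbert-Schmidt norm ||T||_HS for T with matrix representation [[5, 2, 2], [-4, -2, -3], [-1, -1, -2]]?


The Hilbert-Schmidt norm is sqrt(sum of squares of all entries).
Sum of squares = 5^2 + 2^2 + 2^2 + (-4)^2 + (-2)^2 + (-3)^2 + (-1)^2 + (-1)^2 + (-2)^2
= 25 + 4 + 4 + 16 + 4 + 9 + 1 + 1 + 4 = 68
||T||_HS = sqrt(68) = 8.2462

8.2462


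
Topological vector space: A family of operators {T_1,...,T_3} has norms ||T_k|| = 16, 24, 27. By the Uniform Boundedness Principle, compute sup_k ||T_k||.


By the Uniform Boundedness Principle, the supremum of norms is finite.
sup_k ||T_k|| = max(16, 24, 27) = 27

27


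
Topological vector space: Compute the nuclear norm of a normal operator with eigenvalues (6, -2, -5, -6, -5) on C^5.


For a normal operator, singular values equal |eigenvalues|.
Trace norm = sum |lambda_i| = 6 + 2 + 5 + 6 + 5
= 24

24


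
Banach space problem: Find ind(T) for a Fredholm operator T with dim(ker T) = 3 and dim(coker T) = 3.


The Fredholm index is defined as ind(T) = dim(ker T) - dim(coker T)
= 3 - 3
= 0

0


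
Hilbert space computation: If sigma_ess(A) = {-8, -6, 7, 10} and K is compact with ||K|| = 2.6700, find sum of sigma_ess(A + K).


By Weyl's theorem, the essential spectrum is invariant under compact perturbations.
sigma_ess(A + K) = sigma_ess(A) = {-8, -6, 7, 10}
Sum = -8 + -6 + 7 + 10 = 3

3


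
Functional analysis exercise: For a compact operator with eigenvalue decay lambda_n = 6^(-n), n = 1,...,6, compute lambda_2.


The eigenvalue formula gives lambda_2 = 1/6^2
= 1/36
= 0.0278

0.0278


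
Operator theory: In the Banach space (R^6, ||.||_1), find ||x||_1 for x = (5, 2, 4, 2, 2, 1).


The l^1 norm equals the sum of absolute values of all components.
||x||_1 = 5 + 2 + 4 + 2 + 2 + 1
= 16

16.0000


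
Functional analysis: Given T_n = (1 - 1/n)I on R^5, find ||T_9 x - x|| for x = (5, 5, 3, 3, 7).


T_9 x - x = (1 - 1/9)x - x = -x/9
||x|| = sqrt(117) = 10.8167
||T_9 x - x|| = ||x||/9 = 10.8167/9 = 1.2019

1.2019


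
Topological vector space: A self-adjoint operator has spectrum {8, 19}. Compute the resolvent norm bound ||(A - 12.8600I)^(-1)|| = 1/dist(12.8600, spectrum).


dist(12.8600, {8, 19}) = min(|12.8600 - 8|, |12.8600 - 19|)
= min(4.8600, 6.1400) = 4.8600
Resolvent bound = 1/4.8600 = 0.2058

0.2058


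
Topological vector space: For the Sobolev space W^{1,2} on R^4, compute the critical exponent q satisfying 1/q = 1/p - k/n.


Using the Sobolev embedding formula: 1/q = 1/p - k/n
1/q = 1/2 - 1/4 = 1/4
q = 1/(1/4) = 4

4.0000


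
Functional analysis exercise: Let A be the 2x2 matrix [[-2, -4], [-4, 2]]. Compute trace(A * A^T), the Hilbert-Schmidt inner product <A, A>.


trace(A * A^T) = sum of squares of all entries
= (-2)^2 + (-4)^2 + (-4)^2 + 2^2
= 4 + 16 + 16 + 4
= 40

40


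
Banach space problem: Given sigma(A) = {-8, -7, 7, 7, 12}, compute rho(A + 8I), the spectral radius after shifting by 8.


Spectrum of A + 8I = {0, 1, 15, 15, 20}
Spectral radius = max |lambda| over the shifted spectrum
= max(0, 1, 15, 15, 20) = 20

20


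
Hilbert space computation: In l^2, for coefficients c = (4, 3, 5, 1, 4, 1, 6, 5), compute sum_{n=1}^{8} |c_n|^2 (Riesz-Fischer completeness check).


sum |c_n|^2 = 4^2 + 3^2 + 5^2 + 1^2 + 4^2 + 1^2 + 6^2 + 5^2
= 16 + 9 + 25 + 1 + 16 + 1 + 36 + 25
= 129

129
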